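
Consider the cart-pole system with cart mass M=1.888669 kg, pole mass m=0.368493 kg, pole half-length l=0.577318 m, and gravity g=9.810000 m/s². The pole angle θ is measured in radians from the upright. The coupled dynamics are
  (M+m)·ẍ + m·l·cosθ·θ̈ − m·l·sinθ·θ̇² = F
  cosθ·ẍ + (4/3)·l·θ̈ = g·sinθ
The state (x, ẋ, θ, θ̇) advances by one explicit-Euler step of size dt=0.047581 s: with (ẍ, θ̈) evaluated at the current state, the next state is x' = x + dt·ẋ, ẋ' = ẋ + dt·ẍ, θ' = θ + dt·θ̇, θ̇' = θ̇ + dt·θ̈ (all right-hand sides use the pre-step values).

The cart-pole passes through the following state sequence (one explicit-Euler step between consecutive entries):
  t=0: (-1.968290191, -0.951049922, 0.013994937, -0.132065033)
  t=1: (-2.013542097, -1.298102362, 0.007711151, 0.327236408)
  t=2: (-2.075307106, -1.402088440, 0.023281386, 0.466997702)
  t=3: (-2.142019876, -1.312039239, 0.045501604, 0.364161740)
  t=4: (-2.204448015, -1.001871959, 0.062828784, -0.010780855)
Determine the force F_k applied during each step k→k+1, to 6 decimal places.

step 0→1:
  ẍ = (ẋ'−ẋ)/dt = (-1.298102362−-0.951049922)/0.047581 = -7.293929
  θ̈ = (θ̇'−θ̇)/dt = (0.327236408−-0.132065033)/0.047581 = 9.653043
  sinθ=0.013994, cosθ=0.999902
  F = (M+m)·ẍ + m·l·cosθ·θ̈ − m·l·sinθ·θ̇² = -16.463580 + 2.053365 − 0.000052 = -14.410267
step 1→2:
  ẍ = (ẋ'−ẋ)/dt = (-1.402088440−-1.298102362)/0.047581 = -2.185454
  θ̈ = (θ̇'−θ̇)/dt = (0.466997702−0.327236408)/0.047581 = 2.937334
  sinθ=0.007711, cosθ=0.999970
  F = (M+m)·ẍ + m·l·cosθ·θ̈ − m·l·sinθ·θ̇² = -4.932923 + 0.624863 − 0.000176 = -4.308236
step 2→3:
  ẍ = (ẋ'−ẋ)/dt = (-1.312039239−-1.402088440)/0.047581 = 1.892545
  θ̈ = (θ̇'−θ̇)/dt = (0.364161740−0.466997702)/0.047581 = -2.161282
  sinθ=0.023279, cosθ=0.999729
  F = (M+m)·ẍ + m·l·cosθ·θ̈ − m·l·sinθ·θ̇² = 4.271781 + -0.459661 − 0.001080 = 3.811040
step 3→4:
  ẍ = (ẋ'−ẋ)/dt = (-1.001871959−-1.312039239)/0.047581 = 6.518721
  θ̈ = (θ̇'−θ̇)/dt = (-0.010780855−0.364161740)/0.047581 = -7.880091
  sinθ=0.045486, cosθ=0.998965
  F = (M+m)·ẍ + m·l·cosθ·θ̈ − m·l·sinθ·θ̇² = 14.713810 + -1.674657 − 0.001283 = 13.037870

F_0 = -14.410267 N
F_1 = -4.308236 N
F_2 = 3.811040 N
F_3 = 13.037870 N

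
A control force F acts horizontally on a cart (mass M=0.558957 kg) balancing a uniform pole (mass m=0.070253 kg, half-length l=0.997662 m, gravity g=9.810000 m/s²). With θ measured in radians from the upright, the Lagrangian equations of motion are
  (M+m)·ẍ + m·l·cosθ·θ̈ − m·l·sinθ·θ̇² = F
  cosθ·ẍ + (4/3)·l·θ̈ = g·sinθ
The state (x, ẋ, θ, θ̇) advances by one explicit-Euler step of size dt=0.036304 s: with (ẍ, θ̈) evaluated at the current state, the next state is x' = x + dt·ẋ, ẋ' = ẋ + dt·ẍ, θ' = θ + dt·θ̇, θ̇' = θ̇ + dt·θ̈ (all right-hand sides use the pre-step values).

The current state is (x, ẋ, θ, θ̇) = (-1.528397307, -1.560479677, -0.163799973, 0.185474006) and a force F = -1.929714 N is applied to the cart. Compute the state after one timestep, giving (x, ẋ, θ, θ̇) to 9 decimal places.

(-1.585048961, -1.676501664, -0.157066525, 0.227868195)

sinθ=-0.163068484, cosθ=0.986614752
temp = (F + m·l·θ̇²·sinθ)/(M+m) = (-1.929714 + -0.000393174)/0.629210 = -3.067508739
θ̈ = (g·sinθ − cosθ·temp)/(l·(4/3 − m·cos²θ/(M+m))) = 1.167755310
ẍ = temp − m·l·θ̈·cosθ/(M+m) = -3.195845816
Euler: x'=-1.528397307+0.036304·-1.560479677=-1.585048961, ẋ'=-1.560479677+0.036304·-3.195845816=-1.676501664
       θ'=-0.163799973+0.036304·0.185474006=-0.157066525, θ̇'=0.185474006+0.036304·1.167755310=0.227868195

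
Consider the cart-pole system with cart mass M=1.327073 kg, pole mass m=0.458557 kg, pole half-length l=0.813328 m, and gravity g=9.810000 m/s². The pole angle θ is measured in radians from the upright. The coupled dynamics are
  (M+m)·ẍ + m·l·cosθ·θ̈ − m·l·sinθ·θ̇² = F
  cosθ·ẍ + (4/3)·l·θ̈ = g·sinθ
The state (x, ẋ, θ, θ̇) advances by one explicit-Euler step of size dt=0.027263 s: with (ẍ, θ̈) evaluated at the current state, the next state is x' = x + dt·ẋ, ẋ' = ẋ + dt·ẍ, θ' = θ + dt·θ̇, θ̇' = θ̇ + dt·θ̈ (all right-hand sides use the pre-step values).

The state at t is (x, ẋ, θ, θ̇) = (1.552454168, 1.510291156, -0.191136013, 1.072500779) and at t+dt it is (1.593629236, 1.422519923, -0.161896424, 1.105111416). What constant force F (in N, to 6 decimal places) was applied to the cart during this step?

ẍ = (ẋ'−ẋ)/dt = (1.422519923−1.510291156)/0.027263 = -3.219427
θ̈ = (θ̇'−θ̇)/dt = (1.105111416−1.072500779)/0.027263 = 1.196150
sinθ=-0.189974, cosθ=0.981789
F = (M+m)·ẍ + m·l·cosθ·θ̈ − m·l·sinθ·θ̇² = -5.748705 + 0.437989 − -0.081498 = -5.229218

F = -5.229218 N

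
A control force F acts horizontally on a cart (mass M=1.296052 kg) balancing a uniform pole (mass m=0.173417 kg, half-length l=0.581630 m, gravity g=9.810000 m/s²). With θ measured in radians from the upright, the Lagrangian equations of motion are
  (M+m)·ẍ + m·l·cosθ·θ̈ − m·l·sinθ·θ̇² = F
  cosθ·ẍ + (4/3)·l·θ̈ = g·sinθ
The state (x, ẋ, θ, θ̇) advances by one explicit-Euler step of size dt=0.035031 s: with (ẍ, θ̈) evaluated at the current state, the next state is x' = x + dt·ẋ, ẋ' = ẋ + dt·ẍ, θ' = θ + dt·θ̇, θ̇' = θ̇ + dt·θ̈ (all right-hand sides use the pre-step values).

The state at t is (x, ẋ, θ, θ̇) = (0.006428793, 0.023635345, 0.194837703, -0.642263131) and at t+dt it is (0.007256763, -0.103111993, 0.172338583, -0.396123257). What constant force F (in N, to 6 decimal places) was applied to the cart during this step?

F = -4.629512 N

ẍ = (ẋ'−ẋ)/dt = (-0.103111993−0.023635345)/0.035031 = -3.618148
θ̈ = (θ̇'−θ̇)/dt = (-0.396123257−-0.642263131)/0.035031 = 7.026345
sinθ=0.193607, cosθ=0.981079
F = (M+m)·ẍ + m·l·cosθ·θ̈ − m·l·sinθ·θ̇² = -5.316756 + 0.695300 − 0.008055 = -4.629512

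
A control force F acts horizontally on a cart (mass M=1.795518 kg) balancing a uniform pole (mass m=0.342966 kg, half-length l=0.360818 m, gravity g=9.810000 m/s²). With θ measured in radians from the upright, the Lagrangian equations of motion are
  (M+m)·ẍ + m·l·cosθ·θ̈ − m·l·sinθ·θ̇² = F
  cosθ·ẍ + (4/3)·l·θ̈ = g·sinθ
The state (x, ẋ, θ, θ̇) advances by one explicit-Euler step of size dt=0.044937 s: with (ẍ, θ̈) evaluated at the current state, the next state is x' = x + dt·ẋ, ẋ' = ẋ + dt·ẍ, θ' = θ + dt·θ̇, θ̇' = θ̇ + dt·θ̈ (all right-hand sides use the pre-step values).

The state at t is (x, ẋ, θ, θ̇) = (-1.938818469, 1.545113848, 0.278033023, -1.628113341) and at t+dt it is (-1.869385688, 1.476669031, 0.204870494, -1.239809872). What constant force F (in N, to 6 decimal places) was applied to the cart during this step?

F = -2.318965 N

ẍ = (ẋ'−ẋ)/dt = (1.476669031−1.545113848)/0.044937 = -1.523128
θ̈ = (θ̇'−θ̇)/dt = (-1.239809872−-1.628113341)/0.044937 = 8.641063
sinθ=0.274465, cosθ=0.961597
F = (M+m)·ẍ + m·l·cosθ·θ̈ − m·l·sinθ·θ̇² = -3.257186 + 1.028252 − 0.090032 = -2.318965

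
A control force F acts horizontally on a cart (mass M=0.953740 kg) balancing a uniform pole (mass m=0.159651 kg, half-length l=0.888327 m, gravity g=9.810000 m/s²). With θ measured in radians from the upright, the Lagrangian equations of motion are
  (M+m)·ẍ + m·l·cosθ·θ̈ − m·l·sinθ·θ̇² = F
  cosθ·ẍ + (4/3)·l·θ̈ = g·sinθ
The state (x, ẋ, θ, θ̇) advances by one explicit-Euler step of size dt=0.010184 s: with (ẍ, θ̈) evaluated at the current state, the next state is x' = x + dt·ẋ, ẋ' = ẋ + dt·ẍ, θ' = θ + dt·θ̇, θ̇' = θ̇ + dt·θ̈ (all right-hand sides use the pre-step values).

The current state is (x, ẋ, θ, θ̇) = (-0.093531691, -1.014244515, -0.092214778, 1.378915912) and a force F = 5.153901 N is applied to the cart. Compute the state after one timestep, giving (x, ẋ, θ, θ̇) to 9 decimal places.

(-0.103860757, -0.960627317, -0.078171898, 1.326072989)

sinθ=-0.092084141, cosθ=0.995751229
temp = (F + m·l·θ̇²·sinθ)/(M+m) = (5.153901 + -0.024831612)/1.113391 = 4.606709941
θ̈ = (g·sinθ − cosθ·temp)/(l·(4/3 − m·cos²θ/(M+m))) = -5.188818068
ẍ = temp − m·l·θ̈·cosθ/(M+m) = 5.264846618
Euler: x'=-0.093531691+0.010184·-1.014244515=-0.103860757, ẋ'=-1.014244515+0.010184·5.264846618=-0.960627317
       θ'=-0.092214778+0.010184·1.378915912=-0.078171898, θ̇'=1.378915912+0.010184·-5.188818068=1.326072989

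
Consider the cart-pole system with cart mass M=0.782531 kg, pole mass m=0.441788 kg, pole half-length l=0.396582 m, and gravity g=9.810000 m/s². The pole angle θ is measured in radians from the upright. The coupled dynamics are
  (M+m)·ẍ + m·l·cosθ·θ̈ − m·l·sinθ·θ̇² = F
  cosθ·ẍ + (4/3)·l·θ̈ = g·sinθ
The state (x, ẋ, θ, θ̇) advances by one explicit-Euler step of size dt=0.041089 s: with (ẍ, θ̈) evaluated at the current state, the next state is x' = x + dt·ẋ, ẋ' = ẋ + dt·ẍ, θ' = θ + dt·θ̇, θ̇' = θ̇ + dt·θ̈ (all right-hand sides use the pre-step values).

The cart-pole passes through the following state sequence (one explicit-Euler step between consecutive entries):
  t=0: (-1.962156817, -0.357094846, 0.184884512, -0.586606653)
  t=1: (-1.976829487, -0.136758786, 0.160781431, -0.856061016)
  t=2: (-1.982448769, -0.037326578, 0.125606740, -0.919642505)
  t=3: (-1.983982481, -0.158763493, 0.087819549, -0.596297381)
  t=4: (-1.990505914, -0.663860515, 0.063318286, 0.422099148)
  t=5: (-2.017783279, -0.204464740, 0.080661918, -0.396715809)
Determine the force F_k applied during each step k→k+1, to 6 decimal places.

step 0→1:
  ẍ = (ẋ'−ẋ)/dt = (-0.136758786−-0.357094846)/0.041089 = 5.362410
  θ̈ = (θ̇'−θ̇)/dt = (-0.856061016−-0.586606653)/0.041089 = -6.557822
  sinθ=0.183833, cosθ=0.982957
  F = (M+m)·ẍ + m·l·cosθ·θ̈ − m·l·sinθ·θ̇² = 6.565300 + -1.129383 − 0.011083 = 5.424834
step 1→2:
  ẍ = (ẋ'−ẋ)/dt = (-0.037326578−-0.136758786)/0.041089 = 2.419923
  θ̈ = (θ̇'−θ̇)/dt = (-0.919642505−-0.856061016)/0.041089 = -1.547409
  sinθ=0.160090, cosθ=0.987102
  F = (M+m)·ẍ + m·l·cosθ·θ̈ − m·l·sinθ·θ̇² = 2.962757 + -0.267617 − 0.020555 = 2.674585
step 2→3:
  ẍ = (ẋ'−ẋ)/dt = (-0.158763493−-0.037326578)/0.041089 = -2.955460
  θ̈ = (θ̇'−θ̇)/dt = (-0.596297381−-0.919642505)/0.041089 = 7.869384
  sinθ=0.125277, cosθ=0.992122
  F = (M+m)·ẍ + m·l·cosθ·θ̈ − m·l·sinθ·θ̇² = -3.618426 + 1.367895 − 0.018563 = -2.269095
step 3→4:
  ẍ = (ẋ'−ẋ)/dt = (-0.663860515−-0.158763493)/0.041089 = -12.292755
  θ̈ = (θ̇'−θ̇)/dt = (0.422099148−-0.596297381)/0.041089 = 24.785138
  sinθ=0.087707, cosθ=0.996146
  F = (M+m)·ẍ + m·l·cosθ·θ̈ − m·l·sinθ·θ̇² = -15.050254 + 4.325750 − 0.005464 = -10.729968
step 4→5:
  ẍ = (ẋ'−ẋ)/dt = (-0.204464740−-0.663860515)/0.041089 = 11.180505
  θ̈ = (θ̇'−θ̇)/dt = (-0.396715809−0.422099148)/0.041089 = -19.927839
  sinθ=0.063276, cosθ=0.997996
  F = (M+m)·ẍ + m·l·cosθ·θ̈ − m·l·sinθ·θ̇² = 13.688505 + -3.484464 − 0.001975 = 10.202066

F_0 = 5.424834 N
F_1 = 2.674585 N
F_2 = -2.269095 N
F_3 = -10.729968 N
F_4 = 10.202066 N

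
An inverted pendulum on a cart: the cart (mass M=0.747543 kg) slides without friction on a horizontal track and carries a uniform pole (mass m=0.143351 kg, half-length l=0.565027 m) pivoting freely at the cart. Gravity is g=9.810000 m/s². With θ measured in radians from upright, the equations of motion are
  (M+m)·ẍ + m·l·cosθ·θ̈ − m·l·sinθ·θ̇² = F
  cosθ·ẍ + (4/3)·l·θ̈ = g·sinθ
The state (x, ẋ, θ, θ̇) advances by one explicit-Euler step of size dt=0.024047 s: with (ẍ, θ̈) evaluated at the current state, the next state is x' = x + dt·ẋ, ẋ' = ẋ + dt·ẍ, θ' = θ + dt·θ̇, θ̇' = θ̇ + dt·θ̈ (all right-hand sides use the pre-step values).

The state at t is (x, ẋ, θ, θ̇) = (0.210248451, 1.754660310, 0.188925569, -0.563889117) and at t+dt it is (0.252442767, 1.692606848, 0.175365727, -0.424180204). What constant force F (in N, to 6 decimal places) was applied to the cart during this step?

ẍ = (ẋ'−ẋ)/dt = (1.692606848−1.754660310)/0.024047 = -2.580507
θ̈ = (θ̇'−θ̇)/dt = (-0.424180204−-0.563889117)/0.024047 = 5.809827
sinθ=0.187804, cosθ=0.982207
F = (M+m)·ẍ + m·l·cosθ·θ̈ − m·l·sinθ·θ̇² = -2.298959 + 0.462206 − 0.004837 = -1.841589

F = -1.841589 N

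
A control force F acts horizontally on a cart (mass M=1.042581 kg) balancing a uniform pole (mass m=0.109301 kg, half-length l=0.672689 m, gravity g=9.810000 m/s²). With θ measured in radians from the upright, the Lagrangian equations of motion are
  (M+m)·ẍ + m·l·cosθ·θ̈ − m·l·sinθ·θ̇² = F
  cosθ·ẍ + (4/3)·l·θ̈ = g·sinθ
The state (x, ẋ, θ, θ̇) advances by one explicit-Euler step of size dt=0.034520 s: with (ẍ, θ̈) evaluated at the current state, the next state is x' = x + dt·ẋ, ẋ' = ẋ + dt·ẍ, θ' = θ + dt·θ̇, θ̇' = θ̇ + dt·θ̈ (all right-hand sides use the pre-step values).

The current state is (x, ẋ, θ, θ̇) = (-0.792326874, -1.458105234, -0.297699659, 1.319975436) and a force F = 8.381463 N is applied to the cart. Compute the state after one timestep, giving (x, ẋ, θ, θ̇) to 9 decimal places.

sinθ=-0.293321827, cosθ=0.956013758
temp = (F + m·l·θ̇²·sinθ)/(M+m) = (8.381463 + -0.037576346)/1.151882 = 7.243699141
θ̈ = (g·sinθ − cosθ·temp)/(l·(4/3 − m·cos²θ/(M+m))) = -11.689483059
ẍ = temp − m·l·θ̈·cosθ/(M+m) = 7.957028203
Euler: x'=-0.792326874+0.034520·-1.458105234=-0.842660667, ẋ'=-1.458105234+0.034520·7.957028203=-1.183428620
       θ'=-0.297699659+0.034520·1.319975436=-0.252134107, θ̇'=1.319975436+0.034520·-11.689483059=0.916454481

(-0.842660667, -1.183428620, -0.252134107, 0.916454481)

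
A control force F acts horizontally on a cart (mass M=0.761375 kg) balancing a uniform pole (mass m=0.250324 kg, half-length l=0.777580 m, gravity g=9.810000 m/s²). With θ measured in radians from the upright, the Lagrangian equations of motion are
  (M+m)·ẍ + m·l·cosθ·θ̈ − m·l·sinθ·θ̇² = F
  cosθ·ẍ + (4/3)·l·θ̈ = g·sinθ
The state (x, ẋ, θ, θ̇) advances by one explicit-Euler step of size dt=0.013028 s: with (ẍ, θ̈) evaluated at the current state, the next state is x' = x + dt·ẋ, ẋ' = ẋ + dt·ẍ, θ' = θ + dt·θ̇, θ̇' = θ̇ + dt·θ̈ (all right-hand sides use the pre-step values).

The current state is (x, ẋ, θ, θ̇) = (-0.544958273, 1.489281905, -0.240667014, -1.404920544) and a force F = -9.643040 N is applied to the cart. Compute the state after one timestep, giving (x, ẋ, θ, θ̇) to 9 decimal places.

sinθ=-0.238350470, cosθ=0.971179208
temp = (F + m·l·θ̇²·sinθ)/(M+m) = (-9.643040 + -0.091572930)/1.011699 = -9.622044630
θ̈ = (g·sinθ − cosθ·temp)/(l·(4/3 − m·cos²θ/(M+m))) = 8.191804746
ẍ = temp − m·l·θ̈·cosθ/(M+m) = -11.152692244
Euler: x'=-0.544958273+0.013028·1.489281905=-0.525555908, ẋ'=1.489281905+0.013028·-11.152692244=1.343984630
       θ'=-0.240667014+0.013028·-1.404920544=-0.258970319, θ̇'=-1.404920544+0.013028·8.191804746=-1.298197712

(-0.525555908, 1.343984630, -0.258970319, -1.298197712)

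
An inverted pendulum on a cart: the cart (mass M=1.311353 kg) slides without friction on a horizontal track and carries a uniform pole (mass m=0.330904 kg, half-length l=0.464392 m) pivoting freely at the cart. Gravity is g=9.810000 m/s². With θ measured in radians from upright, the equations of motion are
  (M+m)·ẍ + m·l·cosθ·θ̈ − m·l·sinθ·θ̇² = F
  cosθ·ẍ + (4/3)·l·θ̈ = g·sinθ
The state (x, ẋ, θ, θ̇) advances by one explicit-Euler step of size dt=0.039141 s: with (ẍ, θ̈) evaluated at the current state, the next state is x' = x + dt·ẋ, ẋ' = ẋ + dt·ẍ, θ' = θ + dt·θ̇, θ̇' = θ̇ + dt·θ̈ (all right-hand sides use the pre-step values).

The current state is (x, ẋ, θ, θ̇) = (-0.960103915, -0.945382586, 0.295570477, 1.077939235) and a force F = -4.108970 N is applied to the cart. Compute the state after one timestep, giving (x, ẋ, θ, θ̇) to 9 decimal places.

sinθ=0.291285636, cosθ=0.956636126
temp = (F + m·l·θ̇²·sinθ)/(M+m) = (-4.108970 + 0.052010901)/1.642257 = -2.470355796
θ̈ = (g·sinθ − cosθ·temp)/(l·(4/3 − m·cos²θ/(M+m))) = 9.784795996
ẍ = temp − m·l·θ̈·cosθ/(M+m) = -3.346234925
Euler: x'=-0.960103915+0.039141·-0.945382586=-0.997107135, ẋ'=-0.945382586+0.039141·-3.346234925=-1.076357567
       θ'=0.295570477+0.039141·1.077939235=0.337762097, θ̇'=1.077939235+0.039141·9.784795996=1.460925935

(-0.997107135, -1.076357567, 0.337762097, 1.460925935)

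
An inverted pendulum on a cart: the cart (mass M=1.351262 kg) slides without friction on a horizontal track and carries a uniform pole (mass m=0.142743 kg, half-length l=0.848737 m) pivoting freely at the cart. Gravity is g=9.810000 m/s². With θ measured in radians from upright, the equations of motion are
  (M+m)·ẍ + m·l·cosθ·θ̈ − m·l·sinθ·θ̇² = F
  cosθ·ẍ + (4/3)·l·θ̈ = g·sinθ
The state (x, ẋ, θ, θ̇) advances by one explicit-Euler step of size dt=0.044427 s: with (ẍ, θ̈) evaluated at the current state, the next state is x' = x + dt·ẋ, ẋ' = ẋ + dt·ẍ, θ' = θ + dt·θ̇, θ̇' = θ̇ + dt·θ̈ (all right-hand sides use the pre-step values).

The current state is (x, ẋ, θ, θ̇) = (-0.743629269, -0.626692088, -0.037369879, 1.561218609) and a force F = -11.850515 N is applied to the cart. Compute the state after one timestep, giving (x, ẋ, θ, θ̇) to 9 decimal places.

(-0.771471318, -1.005346859, 0.031990380, 1.881200526)

sinθ=-0.037361182, cosθ=0.999301827
temp = (F + m·l·θ̇²·sinθ)/(M+m) = (-11.850515 + -0.011032552)/1.494005 = -7.939429622
θ̈ = (g·sinθ − cosθ·temp)/(l·(4/3 − m·cos²θ/(M+m))) = 7.202420090
ẍ = temp − m·l·θ̈·cosθ/(M+m) = -8.523077666
Euler: x'=-0.743629269+0.044427·-0.626692088=-0.771471318, ẋ'=-0.626692088+0.044427·-8.523077666=-1.005346859
       θ'=-0.037369879+0.044427·1.561218609=0.031990380, θ̇'=1.561218609+0.044427·7.202420090=1.881200526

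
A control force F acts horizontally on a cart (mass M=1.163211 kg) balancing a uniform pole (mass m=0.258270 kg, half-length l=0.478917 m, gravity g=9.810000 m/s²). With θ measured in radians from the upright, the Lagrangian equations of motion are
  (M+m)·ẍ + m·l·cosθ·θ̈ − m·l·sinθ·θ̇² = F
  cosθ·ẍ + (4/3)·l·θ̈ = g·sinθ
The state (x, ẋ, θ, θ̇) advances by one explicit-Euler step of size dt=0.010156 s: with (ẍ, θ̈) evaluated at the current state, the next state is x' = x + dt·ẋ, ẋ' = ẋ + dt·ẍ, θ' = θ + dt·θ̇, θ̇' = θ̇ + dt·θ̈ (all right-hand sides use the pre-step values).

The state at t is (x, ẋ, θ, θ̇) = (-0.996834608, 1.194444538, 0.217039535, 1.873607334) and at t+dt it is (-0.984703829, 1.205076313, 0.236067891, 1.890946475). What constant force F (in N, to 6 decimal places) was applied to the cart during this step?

ẍ = (ẋ'−ẋ)/dt = (1.205076313−1.194444538)/0.010156 = 1.046847
θ̈ = (θ̇'−θ̇)/dt = (1.890946475−1.873607334)/0.010156 = 1.707280
sinθ=0.215340, cosθ=0.976539
F = (M+m)·ẍ + m·l·cosθ·θ̈ − m·l·sinθ·θ̇² = 1.488073 + 0.206219 − 0.093501 = 1.600791

F = 1.600791 N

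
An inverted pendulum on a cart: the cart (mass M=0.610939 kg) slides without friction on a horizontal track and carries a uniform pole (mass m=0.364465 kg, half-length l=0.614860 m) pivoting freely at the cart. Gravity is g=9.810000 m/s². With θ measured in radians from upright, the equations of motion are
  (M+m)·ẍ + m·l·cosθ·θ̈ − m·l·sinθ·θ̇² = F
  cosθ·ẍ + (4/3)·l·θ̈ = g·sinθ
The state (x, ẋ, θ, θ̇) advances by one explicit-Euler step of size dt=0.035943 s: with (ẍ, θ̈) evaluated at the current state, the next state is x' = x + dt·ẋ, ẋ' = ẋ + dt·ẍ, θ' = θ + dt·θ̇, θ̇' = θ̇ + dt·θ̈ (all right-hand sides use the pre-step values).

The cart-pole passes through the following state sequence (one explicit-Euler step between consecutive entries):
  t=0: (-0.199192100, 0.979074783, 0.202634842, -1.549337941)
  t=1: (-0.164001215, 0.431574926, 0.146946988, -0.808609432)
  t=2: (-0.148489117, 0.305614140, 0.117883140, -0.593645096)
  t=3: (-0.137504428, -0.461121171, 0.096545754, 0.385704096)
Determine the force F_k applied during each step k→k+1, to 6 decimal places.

F_0 = -10.442296 N
F_1 = -2.113917 N
F_2 = -14.752983 N

step 0→1:
  ẍ = (ẋ'−ẋ)/dt = (0.431574926−0.979074783)/0.035943 = -15.232447
  θ̈ = (θ̇'−θ̇)/dt = (-0.808609432−-1.549337941)/0.035943 = 20.608422
  sinθ=0.201251, cosθ=0.979540
  F = (M+m)·ẍ + m·l·cosθ·θ̈ − m·l·sinθ·θ̇² = -14.857790 + 4.523753 − 0.108259 = -10.442296
step 1→2:
  ẍ = (ẋ'−ẋ)/dt = (0.305614140−0.431574926)/0.035943 = -3.504459
  θ̈ = (θ̇'−θ̇)/dt = (-0.593645096−-0.808609432)/0.035943 = 5.980701
  sinθ=0.146419, cosθ=0.989223
  F = (M+m)·ẍ + m·l·cosθ·θ̈ − m·l·sinθ·θ̇² = -3.418264 + 1.325801 − 0.021454 = -2.113917
step 2→3:
  ẍ = (ẋ'−ẋ)/dt = (-0.461121171−0.305614140)/0.035943 = -21.331979
  θ̈ = (θ̇'−θ̇)/dt = (0.385704096−-0.593645096)/0.035943 = 27.247286
  sinθ=0.117610, cosθ=0.993060
  F = (M+m)·ẍ + m·l·cosθ·θ̈ − m·l·sinθ·θ̇² = -20.807297 + 6.063603 − 0.009288 = -14.752983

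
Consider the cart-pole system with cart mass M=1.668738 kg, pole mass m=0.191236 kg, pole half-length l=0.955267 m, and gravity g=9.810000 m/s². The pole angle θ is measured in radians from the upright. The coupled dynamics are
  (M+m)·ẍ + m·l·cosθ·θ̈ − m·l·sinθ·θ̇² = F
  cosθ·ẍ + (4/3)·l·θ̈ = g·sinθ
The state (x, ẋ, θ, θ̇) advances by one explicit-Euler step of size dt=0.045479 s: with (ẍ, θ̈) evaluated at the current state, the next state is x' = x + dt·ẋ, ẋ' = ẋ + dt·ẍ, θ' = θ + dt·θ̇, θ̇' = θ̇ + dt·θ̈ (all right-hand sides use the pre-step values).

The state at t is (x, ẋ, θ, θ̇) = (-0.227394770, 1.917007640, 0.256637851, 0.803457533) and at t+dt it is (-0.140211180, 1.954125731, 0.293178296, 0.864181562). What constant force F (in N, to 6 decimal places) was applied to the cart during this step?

F = 1.724030 N

ẍ = (ẋ'−ẋ)/dt = (1.954125731−1.917007640)/0.045479 = 0.816159
θ̈ = (θ̇'−θ̇)/dt = (0.864181562−0.803457533)/0.045479 = 1.335210
sinθ=0.253830, cosθ=0.967249
F = (M+m)·ẍ + m·l·cosθ·θ̈ − m·l·sinθ·θ̇² = 1.518034 + 0.235930 − 0.029934 = 1.724030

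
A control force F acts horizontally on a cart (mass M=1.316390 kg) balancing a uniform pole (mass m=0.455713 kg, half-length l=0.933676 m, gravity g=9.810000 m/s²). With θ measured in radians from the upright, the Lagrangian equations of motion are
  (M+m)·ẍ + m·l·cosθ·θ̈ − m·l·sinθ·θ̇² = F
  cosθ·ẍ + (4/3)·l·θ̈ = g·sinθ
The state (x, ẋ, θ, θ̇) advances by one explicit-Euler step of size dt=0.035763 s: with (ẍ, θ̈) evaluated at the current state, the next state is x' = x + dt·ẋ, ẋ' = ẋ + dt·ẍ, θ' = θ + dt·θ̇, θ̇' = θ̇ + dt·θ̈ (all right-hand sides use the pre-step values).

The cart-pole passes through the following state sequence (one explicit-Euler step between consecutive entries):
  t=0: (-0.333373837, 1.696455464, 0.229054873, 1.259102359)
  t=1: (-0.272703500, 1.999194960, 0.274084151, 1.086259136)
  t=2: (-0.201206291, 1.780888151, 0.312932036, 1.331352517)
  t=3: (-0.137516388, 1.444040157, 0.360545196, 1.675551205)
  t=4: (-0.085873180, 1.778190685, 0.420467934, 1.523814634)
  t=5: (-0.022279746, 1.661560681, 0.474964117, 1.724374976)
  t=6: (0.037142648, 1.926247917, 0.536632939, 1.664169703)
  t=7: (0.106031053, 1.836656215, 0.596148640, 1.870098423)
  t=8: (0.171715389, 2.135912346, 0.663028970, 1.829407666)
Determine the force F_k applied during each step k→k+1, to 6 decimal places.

step 0→1:
  ẍ = (ẋ'−ẋ)/dt = (1.999194960−1.696455464)/0.035763 = 8.465159
  θ̈ = (θ̇'−θ̇)/dt = (1.086259136−1.259102359)/0.035763 = -4.833018
  sinθ=0.227057, cosθ=0.973881
  F = (M+m)·ẍ + m·l·cosθ·θ̈ − m·l·sinθ·θ̇² = 15.001134 + -2.002683 − 0.153160 = 12.845292
step 1→2:
  ẍ = (ẋ'−ẋ)/dt = (1.780888151−1.999194960)/0.035763 = -6.104264
  θ̈ = (θ̇'−θ̇)/dt = (1.331352517−1.086259136)/0.035763 = 6.853267
  sinθ=0.270665, cosθ=0.962673
  F = (M+m)·ẍ + m·l·cosθ·θ̈ − m·l·sinθ·θ̇² = -10.817385 + 2.807141 − 0.135890 = -8.146134
step 2→3:
  ẍ = (ẋ'−ẋ)/dt = (1.444040157−1.780888151)/0.035763 = -9.418896
  θ̈ = (θ̇'−θ̇)/dt = (1.675551205−1.331352517)/0.035763 = 9.624436
  sinθ=0.307850, cosθ=0.951435
  F = (M+m)·ẍ + m·l·cosθ·θ̈ − m·l·sinθ·θ̇² = -16.691255 + 3.896207 − 0.232173 = -13.027221
step 3→4:
  ẍ = (ẋ'−ẋ)/dt = (1.778190685−1.444040157)/0.035763 = 9.343470
  θ̈ = (θ̇'−θ̇)/dt = (1.523814634−1.675551205)/0.035763 = -4.242837
  sinθ=0.352784, cosθ=0.935705
  F = (M+m)·ẍ + m·l·cosθ·θ̈ − m·l·sinθ·θ̇² = 16.557592 + -1.689206 − 0.421417 = 14.446968
step 4→5:
  ẍ = (ẋ'−ẋ)/dt = (1.661560681−1.778190685)/0.035763 = -3.261192
  θ̈ = (θ̇'−θ̇)/dt = (1.724374976−1.523814634)/0.035763 = 5.608040
  sinθ=0.408188, cosθ=0.912898
  F = (M+m)·ẍ + m·l·cosθ·θ̈ − m·l·sinθ·θ̇² = -5.779168 + 2.178317 − 0.403285 = -4.004136
step 5→6:
  ẍ = (ẋ'−ẋ)/dt = (1.926247917−1.661560681)/0.035763 = 7.401147
  θ̈ = (θ̇'−θ̇)/dt = (1.664169703−1.724374976)/0.035763 = -1.683451
  sinθ=0.457307, cosθ=0.889309
  F = (M+m)·ẍ + m·l·cosθ·θ̈ − m·l·sinθ·θ̇² = 13.115596 + -0.637002 − 0.578573 = 11.900020
step 6→7:
  ẍ = (ẋ'−ẋ)/dt = (1.836656215−1.926247917)/0.035763 = -2.505151
  θ̈ = (θ̇'−θ̇)/dt = (1.870098423−1.664169703)/0.035763 = 5.758150
  sinθ=0.511245, cosθ=0.859435
  F = (M+m)·ẍ + m·l·cosθ·θ̈ − m·l·sinθ·θ̇² = -4.439385 + 2.105637 − 0.602438 = -2.936185
step 7→8:
  ẍ = (ẋ'−ẋ)/dt = (2.135912346−1.836656215)/0.035763 = 8.367758
  θ̈ = (θ̇'−θ̇)/dt = (1.829407666−1.870098423)/0.035763 = -1.137789
  sinθ=0.561460, cosθ=0.827504
  F = (M+m)·ẍ + m·l·cosθ·θ̈ − m·l·sinθ·θ̇² = 14.828529 + -0.400608 − 0.835478 = 13.592443

F_0 = 12.845292 N
F_1 = -8.146134 N
F_2 = -13.027221 N
F_3 = 14.446968 N
F_4 = -4.004136 N
F_5 = 11.900020 N
F_6 = -2.936185 N
F_7 = 13.592443 N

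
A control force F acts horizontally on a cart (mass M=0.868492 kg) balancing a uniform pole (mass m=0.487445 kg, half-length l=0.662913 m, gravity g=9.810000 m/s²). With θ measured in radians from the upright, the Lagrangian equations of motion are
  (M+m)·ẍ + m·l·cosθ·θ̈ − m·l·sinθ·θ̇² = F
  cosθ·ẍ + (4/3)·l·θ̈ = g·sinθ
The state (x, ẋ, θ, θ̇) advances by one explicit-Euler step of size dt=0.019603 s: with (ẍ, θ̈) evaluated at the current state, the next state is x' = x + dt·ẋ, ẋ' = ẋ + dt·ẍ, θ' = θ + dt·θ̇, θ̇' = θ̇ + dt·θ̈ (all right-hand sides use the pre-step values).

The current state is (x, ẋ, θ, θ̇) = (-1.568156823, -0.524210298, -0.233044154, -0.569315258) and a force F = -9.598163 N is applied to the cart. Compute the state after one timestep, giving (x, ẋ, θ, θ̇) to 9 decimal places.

(-1.578432917, -0.695354190, -0.244204441, -0.431167710)

sinθ=-0.230940453, cosθ=0.972967886
temp = (F + m·l·θ̇²·sinθ)/(M+m) = (-9.598163 + -0.024187324)/1.355937 = -7.096458260
θ̈ = (g·sinθ − cosθ·temp)/(l·(4/3 − m·cos²θ/(M+m))) = 7.047265617
ẍ = temp − m·l·θ̈·cosθ/(M+m) = -8.730494901
Euler: x'=-1.568156823+0.019603·-0.524210298=-1.578432917, ẋ'=-0.524210298+0.019603·-8.730494901=-0.695354190
       θ'=-0.233044154+0.019603·-0.569315258=-0.244204441, θ̇'=-0.569315258+0.019603·7.047265617=-0.431167710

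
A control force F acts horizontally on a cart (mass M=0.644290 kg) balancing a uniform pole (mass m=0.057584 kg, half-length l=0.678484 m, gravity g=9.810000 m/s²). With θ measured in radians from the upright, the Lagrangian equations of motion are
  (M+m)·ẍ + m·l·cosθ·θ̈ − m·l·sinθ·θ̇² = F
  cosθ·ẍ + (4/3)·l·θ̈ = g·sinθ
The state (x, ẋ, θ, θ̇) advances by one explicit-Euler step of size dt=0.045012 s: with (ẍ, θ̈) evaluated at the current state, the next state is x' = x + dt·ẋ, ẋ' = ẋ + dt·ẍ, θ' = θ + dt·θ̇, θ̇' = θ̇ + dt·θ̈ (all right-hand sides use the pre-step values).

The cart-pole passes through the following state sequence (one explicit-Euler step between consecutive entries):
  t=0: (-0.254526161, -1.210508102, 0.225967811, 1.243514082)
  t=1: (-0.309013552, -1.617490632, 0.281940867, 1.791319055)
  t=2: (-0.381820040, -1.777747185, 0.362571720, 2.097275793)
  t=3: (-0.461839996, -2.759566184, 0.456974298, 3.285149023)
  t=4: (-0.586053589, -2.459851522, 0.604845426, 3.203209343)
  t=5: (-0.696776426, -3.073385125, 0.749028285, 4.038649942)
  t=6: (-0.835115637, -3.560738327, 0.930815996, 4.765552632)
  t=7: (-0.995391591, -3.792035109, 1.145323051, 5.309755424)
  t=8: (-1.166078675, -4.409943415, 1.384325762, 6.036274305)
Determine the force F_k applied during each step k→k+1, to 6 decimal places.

F_0 = -5.896232 N
F_1 = -2.278686 N
F_2 = -14.406470 N
F_3 = 4.423592 N
F_4 = -9.198306 N
F_5 = -7.571173 N
F_6 = -4.036242 N
F_7 = -10.378093 N

step 0→1:
  ẍ = (ẋ'−ẋ)/dt = (-1.617490632−-1.210508102)/0.045012 = -9.041645
  θ̈ = (θ̇'−θ̇)/dt = (1.791319055−1.243514082)/0.045012 = 12.170198
  sinθ=0.224050, cosθ=0.974578
  F = (M+m)·ẍ + m·l·cosθ·θ̈ − m·l·sinθ·θ̇² = -6.346096 + 0.463400 − 0.013536 = -5.896232
step 1→2:
  ẍ = (ẋ'−ẋ)/dt = (-1.777747185−-1.617490632)/0.045012 = -3.560307
  θ̈ = (θ̇'−θ̇)/dt = (2.097275793−1.791319055)/0.045012 = 6.797226
  sinθ=0.278220, cosθ=0.960517
  F = (M+m)·ẍ + m·l·cosθ·θ̈ − m·l·sinθ·θ̇² = -2.498887 + 0.255081 − 0.034880 = -2.278686
step 2→3:
  ẍ = (ẋ'−ẋ)/dt = (-2.759566184−-1.777747185)/0.045012 = -21.812383
  θ̈ = (θ̇'−θ̇)/dt = (3.285149023−2.097275793)/0.045012 = 26.390146
  sinθ=0.354680, cosθ=0.934988
  F = (M+m)·ẍ + m·l·cosθ·θ̈ − m·l·sinθ·θ̇² = -15.309545 + 0.964027 − 0.060952 = -14.406470
step 3→4:
  ẍ = (ẋ'−ẋ)/dt = (-2.459851522−-2.759566184)/0.045012 = 6.658550
  θ̈ = (θ̇'−θ̇)/dt = (3.203209343−3.285149023)/0.045012 = -1.820396
  sinθ=0.441235, cosθ=0.897392
  F = (M+m)·ẍ + m·l·cosθ·θ̈ − m·l·sinθ·θ̇² = 4.673463 + -0.063825 − 0.186046 = 4.423592
step 4→5:
  ẍ = (ẋ'−ẋ)/dt = (-3.073385125−-2.459851522)/0.045012 = -13.630445
  θ̈ = (θ̇'−θ̇)/dt = (4.038649942−3.203209343)/0.045012 = 18.560397
  sinθ=0.568635, cosθ=0.822590
  F = (M+m)·ẍ + m·l·cosθ·θ̈ − m·l·sinθ·θ̇² = -9.566855 + 0.596502 − 0.227953 = -9.198306
step 5→6:
  ẍ = (ẋ'−ẋ)/dt = (-3.560738327−-3.073385125)/0.045012 = -10.827184
  θ̈ = (θ̇'−θ̇)/dt = (4.765552632−4.038649942)/0.045012 = 16.149087
  sinθ=0.680927, cosθ=0.732351
  F = (M+m)·ẍ + m·l·cosθ·θ̈ − m·l·sinθ·θ̇² = -7.599319 + 0.462071 − 0.433925 = -7.571173
step 6→7:
  ẍ = (ẋ'−ẋ)/dt = (-3.792035109−-3.560738327)/0.045012 = -5.138558
  θ̈ = (θ̇'−θ̇)/dt = (5.309755424−4.765552632)/0.045012 = 12.090171
  sinθ=0.802108, cosθ=0.597180
  F = (M+m)·ẍ + m·l·cosθ·θ̈ − m·l·sinθ·θ̇² = -3.606620 + 0.282084 − 0.711706 = -4.036242
step 7→8:
  ẍ = (ẋ'−ẋ)/dt = (-4.409943415−-3.792035109)/0.045012 = -13.727635
  θ̈ = (θ̇'−θ̇)/dt = (6.036274305−5.309755424)/0.045012 = 16.140560
  sinθ=0.910843, cosθ=0.412752
  F = (M+m)·ẍ + m·l·cosθ·θ̈ − m·l·sinθ·θ̇² = -9.635070 + 0.260285 − 1.003308 = -10.378093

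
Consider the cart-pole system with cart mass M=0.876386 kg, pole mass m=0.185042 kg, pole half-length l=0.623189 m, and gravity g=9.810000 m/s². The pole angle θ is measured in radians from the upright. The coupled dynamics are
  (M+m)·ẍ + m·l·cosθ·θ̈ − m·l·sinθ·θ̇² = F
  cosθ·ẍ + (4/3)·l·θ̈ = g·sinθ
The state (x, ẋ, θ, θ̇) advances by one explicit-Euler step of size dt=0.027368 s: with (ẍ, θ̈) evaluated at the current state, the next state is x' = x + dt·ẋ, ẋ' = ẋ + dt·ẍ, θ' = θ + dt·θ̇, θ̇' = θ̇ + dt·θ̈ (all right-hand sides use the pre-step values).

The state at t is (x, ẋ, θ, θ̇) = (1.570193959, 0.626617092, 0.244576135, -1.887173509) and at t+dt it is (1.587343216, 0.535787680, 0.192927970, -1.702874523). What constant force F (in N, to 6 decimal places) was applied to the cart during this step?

F = -2.868692 N

ẍ = (ẋ'−ẋ)/dt = (0.535787680−0.626617092)/0.027368 = -3.318818
θ̈ = (θ̇'−θ̇)/dt = (-1.702874523−-1.887173509)/0.027368 = 6.734105
sinθ=0.242145, cosθ=0.970240
F = (M+m)·ẍ + m·l·cosθ·θ̈ − m·l·sinθ·θ̇² = -3.522686 + 0.753441 − 0.099446 = -2.868692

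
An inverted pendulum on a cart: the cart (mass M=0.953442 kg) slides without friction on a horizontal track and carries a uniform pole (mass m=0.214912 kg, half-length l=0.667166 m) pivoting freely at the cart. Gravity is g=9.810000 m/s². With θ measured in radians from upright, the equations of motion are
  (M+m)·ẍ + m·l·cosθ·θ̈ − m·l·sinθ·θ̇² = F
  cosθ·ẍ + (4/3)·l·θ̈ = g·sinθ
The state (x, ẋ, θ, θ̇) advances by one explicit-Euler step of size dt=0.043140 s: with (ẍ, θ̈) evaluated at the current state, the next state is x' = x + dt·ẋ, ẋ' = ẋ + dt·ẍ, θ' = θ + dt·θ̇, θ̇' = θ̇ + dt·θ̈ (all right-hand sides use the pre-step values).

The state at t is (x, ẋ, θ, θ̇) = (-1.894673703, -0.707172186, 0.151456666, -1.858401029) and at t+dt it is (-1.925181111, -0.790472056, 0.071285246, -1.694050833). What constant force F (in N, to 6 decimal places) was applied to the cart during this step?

ẍ = (ẋ'−ẋ)/dt = (-0.790472056−-0.707172186)/0.043140 = -1.930920
θ̈ = (θ̇'−θ̇)/dt = (-1.694050833−-1.858401029)/0.043140 = 3.809694
sinθ=0.150878, cosθ=0.988552
F = (M+m)·ẍ + m·l·cosθ·θ̈ − m·l·sinθ·θ̇² = -2.255998 + 0.539988 − 0.074714 = -1.790723

F = -1.790723 N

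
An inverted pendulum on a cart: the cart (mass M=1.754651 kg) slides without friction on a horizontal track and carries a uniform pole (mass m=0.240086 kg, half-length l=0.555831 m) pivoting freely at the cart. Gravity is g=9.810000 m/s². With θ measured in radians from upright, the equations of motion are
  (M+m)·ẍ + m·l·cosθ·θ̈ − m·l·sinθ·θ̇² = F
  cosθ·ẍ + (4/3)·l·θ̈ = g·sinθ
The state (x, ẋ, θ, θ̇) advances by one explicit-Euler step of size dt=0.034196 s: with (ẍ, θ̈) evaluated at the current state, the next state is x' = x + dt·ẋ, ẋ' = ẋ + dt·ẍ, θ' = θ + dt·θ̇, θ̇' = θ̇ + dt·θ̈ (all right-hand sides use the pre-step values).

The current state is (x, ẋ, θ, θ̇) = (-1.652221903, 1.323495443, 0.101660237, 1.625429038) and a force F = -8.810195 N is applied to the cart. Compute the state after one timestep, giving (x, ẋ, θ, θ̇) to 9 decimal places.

(-1.606963653, 1.154960417, 0.157243408, 1.897601785)

sinθ=0.101485221, cosθ=0.994837047
temp = (F + m·l·θ̇²·sinθ)/(M+m) = (-8.810195 + 0.035780667)/1.994737 = -4.398782563
θ̈ = (g·sinθ − cosθ·temp)/(l·(4/3 − m·cos²θ/(M+m))) = 7.959198357
ẍ = temp − m·l·θ̈·cosθ/(M+m) = -4.928501178
Euler: x'=-1.652221903+0.034196·1.323495443=-1.606963653, ẋ'=1.323495443+0.034196·-4.928501178=1.154960417
       θ'=0.101660237+0.034196·1.625429038=0.157243408, θ̇'=1.625429038+0.034196·7.959198357=1.897601785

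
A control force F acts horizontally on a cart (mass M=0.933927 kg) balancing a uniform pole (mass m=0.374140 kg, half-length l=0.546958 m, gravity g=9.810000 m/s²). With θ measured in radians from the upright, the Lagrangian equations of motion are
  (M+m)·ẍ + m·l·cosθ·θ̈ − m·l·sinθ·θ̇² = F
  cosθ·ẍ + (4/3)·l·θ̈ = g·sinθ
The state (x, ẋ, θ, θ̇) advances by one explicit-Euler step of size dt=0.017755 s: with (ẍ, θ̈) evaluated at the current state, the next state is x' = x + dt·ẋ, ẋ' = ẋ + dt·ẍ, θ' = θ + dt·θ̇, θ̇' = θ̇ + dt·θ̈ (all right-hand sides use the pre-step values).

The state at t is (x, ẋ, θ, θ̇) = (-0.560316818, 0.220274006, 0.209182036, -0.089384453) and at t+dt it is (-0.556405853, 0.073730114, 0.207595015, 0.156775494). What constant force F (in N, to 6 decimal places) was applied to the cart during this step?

ẍ = (ẋ'−ẋ)/dt = (0.073730114−0.220274006)/0.017755 = -8.253669
θ̈ = (θ̇'−θ̇)/dt = (0.156775494−-0.089384453)/0.017755 = 13.864261
sinθ=0.207660, cosθ=0.978201
F = (M+m)·ẍ + m·l·cosθ·θ̈ − m·l·sinθ·θ̇² = -10.796352 + 2.775319 − 0.000340 = -8.021372

F = -8.021372 N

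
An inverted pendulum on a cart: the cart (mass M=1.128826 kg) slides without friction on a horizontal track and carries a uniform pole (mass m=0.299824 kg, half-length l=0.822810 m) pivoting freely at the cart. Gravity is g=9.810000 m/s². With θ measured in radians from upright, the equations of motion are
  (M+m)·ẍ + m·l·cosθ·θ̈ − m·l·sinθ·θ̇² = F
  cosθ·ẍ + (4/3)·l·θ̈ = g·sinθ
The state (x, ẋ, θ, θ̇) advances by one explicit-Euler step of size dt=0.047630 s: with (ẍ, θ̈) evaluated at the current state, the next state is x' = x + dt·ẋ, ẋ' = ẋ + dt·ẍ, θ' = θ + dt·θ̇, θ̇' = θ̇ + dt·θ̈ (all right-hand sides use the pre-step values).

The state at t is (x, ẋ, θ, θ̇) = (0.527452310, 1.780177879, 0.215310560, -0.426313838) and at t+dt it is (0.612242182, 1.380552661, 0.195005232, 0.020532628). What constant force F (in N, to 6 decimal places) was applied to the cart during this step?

ẍ = (ẋ'−ẋ)/dt = (1.380552661−1.780177879)/0.047630 = -8.390200
θ̈ = (θ̇'−θ̇)/dt = (0.020532628−-0.426313838)/0.047630 = 9.381618
sinθ=0.213651, cosθ=0.976910
F = (M+m)·ẍ + m·l·cosθ·θ̈ − m·l·sinθ·θ̇² = -11.986659 + 2.260988 − 0.009579 = -9.735250

F = -9.735250 N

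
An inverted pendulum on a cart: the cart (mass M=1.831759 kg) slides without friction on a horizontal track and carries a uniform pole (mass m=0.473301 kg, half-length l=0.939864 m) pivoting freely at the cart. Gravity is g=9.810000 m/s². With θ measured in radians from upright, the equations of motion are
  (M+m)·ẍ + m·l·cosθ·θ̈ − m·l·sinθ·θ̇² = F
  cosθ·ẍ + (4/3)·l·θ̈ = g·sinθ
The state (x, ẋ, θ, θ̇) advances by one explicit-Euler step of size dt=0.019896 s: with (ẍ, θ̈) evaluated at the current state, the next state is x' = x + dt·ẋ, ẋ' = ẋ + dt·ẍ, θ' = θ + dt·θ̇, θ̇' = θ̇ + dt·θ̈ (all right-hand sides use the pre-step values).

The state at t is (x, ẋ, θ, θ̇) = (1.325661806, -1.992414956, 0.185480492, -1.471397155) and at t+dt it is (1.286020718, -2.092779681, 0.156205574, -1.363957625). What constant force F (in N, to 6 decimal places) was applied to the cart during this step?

ẍ = (ẋ'−ẋ)/dt = (-2.092779681−-1.992414956)/0.019896 = -5.044467
θ̈ = (θ̇'−θ̇)/dt = (-1.363957625−-1.471397155)/0.019896 = 5.400057
sinθ=0.184419, cosθ=0.982848
F = (M+m)·ẍ + m·l·cosθ·θ̈ − m·l·sinθ·θ̇² = -11.627800 + 2.360951 − 0.177610 = -9.444459

F = -9.444459 N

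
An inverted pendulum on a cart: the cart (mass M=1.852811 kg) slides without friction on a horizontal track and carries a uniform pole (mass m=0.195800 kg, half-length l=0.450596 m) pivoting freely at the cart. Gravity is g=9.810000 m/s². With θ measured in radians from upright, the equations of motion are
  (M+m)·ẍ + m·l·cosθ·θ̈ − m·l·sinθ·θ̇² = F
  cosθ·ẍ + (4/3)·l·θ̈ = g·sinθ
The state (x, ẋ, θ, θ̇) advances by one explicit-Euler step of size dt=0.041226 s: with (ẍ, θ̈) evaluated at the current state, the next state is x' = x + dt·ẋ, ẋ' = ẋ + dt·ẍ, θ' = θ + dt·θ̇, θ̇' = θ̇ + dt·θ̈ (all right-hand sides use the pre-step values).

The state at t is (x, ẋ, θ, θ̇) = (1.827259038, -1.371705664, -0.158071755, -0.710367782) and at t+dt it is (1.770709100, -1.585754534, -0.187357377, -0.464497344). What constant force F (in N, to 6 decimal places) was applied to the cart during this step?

ẍ = (ẋ'−ẋ)/dt = (-1.585754534−-1.371705664)/0.041226 = -5.192084
θ̈ = (θ̇'−θ̇)/dt = (-0.464497344−-0.710367782)/0.041226 = 5.963965
sinθ=-0.157414, cosθ=0.987533
F = (M+m)·ẍ + m·l·cosθ·θ̈ − m·l·sinθ·θ̇² = -10.636561 + 0.519621 − -0.007008 = -10.109932

F = -10.109932 N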